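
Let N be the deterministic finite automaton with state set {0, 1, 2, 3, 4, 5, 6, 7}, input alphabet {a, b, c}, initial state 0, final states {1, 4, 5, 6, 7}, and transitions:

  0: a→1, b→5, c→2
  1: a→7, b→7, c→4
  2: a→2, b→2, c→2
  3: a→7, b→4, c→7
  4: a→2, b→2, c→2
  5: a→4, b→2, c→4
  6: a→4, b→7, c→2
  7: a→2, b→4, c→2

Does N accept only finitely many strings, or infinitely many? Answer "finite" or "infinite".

The useful states (reachable from 0 and able to reach an accepting state) are {0, 1, 4, 5, 7}.
Restricted to these states the transition graph has no cycle, so every accepting path has bounded length and L is finite.

finite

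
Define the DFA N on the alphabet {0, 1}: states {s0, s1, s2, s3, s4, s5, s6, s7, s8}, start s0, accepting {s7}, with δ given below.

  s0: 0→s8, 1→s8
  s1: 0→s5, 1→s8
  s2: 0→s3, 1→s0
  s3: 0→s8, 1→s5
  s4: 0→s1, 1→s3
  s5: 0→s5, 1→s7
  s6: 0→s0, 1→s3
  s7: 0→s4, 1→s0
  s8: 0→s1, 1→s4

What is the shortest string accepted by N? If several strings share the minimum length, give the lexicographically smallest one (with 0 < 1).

A breadth-first search from s0 reaches an accepting state first via the path s0 → s8 → s1 → s5 → s7 on input 0001.
No string of length < 4 is accepted (BFS exhausts all shorter strings without reaching an accepting state), and 0001 is the lexicographically least accepting string of length 4.

0001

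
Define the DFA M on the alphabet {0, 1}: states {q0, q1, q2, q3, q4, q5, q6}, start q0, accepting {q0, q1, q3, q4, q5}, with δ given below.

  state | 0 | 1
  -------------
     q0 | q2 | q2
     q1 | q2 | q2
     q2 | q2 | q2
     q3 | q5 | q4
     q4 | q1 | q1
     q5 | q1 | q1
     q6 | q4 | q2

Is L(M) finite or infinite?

finite

The useful states (reachable from q0 and able to reach an accepting state) are {q0}.
Restricted to these states the transition graph has no cycle, so every accepting path has bounded length and L is finite.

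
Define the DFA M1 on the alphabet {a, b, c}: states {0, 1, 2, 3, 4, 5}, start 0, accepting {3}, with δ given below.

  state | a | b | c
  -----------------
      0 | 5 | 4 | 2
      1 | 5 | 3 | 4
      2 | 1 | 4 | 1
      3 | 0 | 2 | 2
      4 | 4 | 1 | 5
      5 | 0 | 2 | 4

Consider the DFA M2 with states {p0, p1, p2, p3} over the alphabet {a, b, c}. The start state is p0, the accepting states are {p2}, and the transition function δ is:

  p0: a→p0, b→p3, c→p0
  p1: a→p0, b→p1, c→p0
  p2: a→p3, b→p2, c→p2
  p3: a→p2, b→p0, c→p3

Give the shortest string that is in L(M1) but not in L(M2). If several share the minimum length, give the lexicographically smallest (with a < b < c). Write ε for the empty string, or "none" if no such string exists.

bbb

The string bbb is accepted by M1 but not by M2.
No shorter string lies in the difference, and bbb is the lexicographically first length-3 string in L(M1) \ L(M2).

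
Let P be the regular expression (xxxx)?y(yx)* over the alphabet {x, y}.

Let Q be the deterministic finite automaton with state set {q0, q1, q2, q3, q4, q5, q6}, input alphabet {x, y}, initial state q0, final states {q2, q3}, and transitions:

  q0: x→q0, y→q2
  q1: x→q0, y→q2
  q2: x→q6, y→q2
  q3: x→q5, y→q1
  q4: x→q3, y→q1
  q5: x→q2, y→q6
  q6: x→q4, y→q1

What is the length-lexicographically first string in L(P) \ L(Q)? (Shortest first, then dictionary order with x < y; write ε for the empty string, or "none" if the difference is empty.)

yyx

The string yyx is accepted by P but not by Q.
No shorter string lies in the difference, and yyx is the lexicographically first length-3 string in L(P) \ L(Q).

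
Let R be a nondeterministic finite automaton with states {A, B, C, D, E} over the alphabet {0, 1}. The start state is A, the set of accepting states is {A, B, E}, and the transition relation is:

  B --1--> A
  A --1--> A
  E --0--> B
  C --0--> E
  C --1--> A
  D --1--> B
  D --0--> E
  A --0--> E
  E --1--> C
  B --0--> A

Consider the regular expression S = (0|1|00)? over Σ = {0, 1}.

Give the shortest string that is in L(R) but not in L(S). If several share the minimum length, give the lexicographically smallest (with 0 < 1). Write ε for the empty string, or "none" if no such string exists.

The string 10 is accepted by R but not by S.
No shorter string lies in the difference, and 10 is the lexicographically first length-2 string in L(R) \ L(S).

10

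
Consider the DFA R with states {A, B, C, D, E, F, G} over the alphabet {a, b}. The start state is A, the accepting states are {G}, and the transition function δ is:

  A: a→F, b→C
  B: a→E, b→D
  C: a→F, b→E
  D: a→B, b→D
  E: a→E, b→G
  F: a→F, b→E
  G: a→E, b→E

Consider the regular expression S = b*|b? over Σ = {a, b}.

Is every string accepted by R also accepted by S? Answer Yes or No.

The string abb is in L(R) but not in L(S).
So L(R) ⊄ L(S).

No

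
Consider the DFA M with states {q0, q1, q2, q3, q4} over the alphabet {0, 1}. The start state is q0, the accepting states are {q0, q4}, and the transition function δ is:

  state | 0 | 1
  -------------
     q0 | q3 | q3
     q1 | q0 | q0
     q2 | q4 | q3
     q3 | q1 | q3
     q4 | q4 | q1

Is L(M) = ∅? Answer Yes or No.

No

The empty string ε is accepted: the run q0 ends in the accepting state q0.
Since at least one string is accepted, L(M) is not empty.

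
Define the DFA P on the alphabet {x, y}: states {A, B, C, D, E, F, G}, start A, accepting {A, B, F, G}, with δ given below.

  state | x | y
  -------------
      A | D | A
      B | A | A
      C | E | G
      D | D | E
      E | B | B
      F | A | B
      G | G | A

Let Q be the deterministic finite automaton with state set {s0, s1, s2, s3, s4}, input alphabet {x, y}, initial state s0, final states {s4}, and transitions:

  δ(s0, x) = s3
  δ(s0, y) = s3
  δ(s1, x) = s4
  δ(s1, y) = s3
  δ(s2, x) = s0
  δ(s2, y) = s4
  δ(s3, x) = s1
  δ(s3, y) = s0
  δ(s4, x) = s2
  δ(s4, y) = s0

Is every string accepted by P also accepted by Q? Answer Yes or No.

No

The empty string ε is in L(P) but not in L(Q).
So L(P) ⊄ L(Q).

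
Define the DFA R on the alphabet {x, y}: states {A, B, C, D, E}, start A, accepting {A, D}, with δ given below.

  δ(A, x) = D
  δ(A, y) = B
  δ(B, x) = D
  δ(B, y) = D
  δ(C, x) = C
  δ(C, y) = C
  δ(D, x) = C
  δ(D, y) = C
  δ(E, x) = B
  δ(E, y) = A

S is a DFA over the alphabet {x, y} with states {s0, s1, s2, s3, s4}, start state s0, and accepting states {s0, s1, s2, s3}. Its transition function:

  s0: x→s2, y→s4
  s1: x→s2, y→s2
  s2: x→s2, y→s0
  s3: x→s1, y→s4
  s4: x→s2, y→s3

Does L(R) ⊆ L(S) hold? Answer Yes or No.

Exploring the product automaton R × S from the start pair (A, s0), following both machines on each input symbol, reaches 9 state pairs: (A, s0), (D, s2), (B, s4), (C, s2), (C, s0), (D, s3), (C, s4), (C, s1), (C, s3).
R accepts in {A, D} and S accepts in {s0, s1, s2, s3}. The reachable pairs whose R-component is accepting are (A, s0), (D, s2), (D, s3); in each of them the S-component is accepting too, so the product for L(R) \ L(S) (R-component accepting, S-component rejecting) has no reachable accepting pair and the difference is empty.
Hence every string in L(R) is also in L(S).

Yes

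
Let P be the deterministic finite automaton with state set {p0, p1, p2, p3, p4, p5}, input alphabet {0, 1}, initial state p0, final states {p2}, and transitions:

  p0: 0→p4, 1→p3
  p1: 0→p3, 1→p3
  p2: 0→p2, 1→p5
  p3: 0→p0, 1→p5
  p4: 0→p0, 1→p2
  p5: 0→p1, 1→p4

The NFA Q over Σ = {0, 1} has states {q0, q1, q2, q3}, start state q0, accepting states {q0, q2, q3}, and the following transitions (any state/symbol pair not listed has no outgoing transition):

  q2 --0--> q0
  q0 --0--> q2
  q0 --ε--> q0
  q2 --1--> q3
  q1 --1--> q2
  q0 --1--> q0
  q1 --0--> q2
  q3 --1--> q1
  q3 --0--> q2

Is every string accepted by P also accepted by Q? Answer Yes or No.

Yes

Exploring the product automaton P × Q from the start pair (p0, q0), following both machines on each input symbol, reaches 14 state pairs: (p0, q0), (p4, q2), (p3, q0), (p2, q3), (p0, q2), (p5, q0), (p2, q2), (p5, q1), (p4, q0), (p3, q3), (p1, q2), (p2, q0), (p5, q3), (p4, q1).
P accepts in {p2} and Q accepts in {q0, q2, q3}. The reachable pairs whose P-component is accepting are (p2, q3), (p2, q2), (p2, q0); in each of them the Q-component is accepting too, so the product for L(P) \ L(Q) (P-component accepting, Q-component rejecting) has no reachable accepting pair and the difference is empty.
Hence every string in L(P) is also in L(Q).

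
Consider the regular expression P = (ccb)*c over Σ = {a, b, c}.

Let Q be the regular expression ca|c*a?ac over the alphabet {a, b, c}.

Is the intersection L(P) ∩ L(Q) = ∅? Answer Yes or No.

Converting the expression P to a DFA (subset construction, then merging equivalent states) gives the minimal DFA with states {p0, p1, p2, p3}, start state p0, accepting states {p2} and transitions p0: a→p1, b→p1, c→p2; p1: a→p1, b→p1, c→p1; p2: a→p1, b→p1, c→p3; p3: a→p1, b→p0, c→p1.
Converting the expression Q to a DFA (subset construction, then merging equivalent states) gives the minimal DFA with states {q0, q1, q2, q3, q4, q5, q6, q7}, start state q0, accepting states {q5, q6} and transitions q0: a→q1, b→q2, c→q3; q1: a→q4, b→q2, c→q5; q2: a→q2, b→q2, c→q2; q3: a→q6, b→q2, c→q7; q4: a→q2, b→q2, c→q5; q5: a→q2, b→q2, c→q2; q6: a→q4, b→q2, c→q5; q7: a→q1, b→q2, c→q7.
Exploring the product automaton P × Q from the start pair (p0, q0), following both machines on each input symbol, reaches 12 state pairs: (p0, q0), (p1, q1), (p1, q2), (p2, q3), (p1, q4), (p1, q5), (p1, q6), (p3, q7), (p0, q2), (p1, q7), (p2, q2), (p3, q2).
P accepts in {p2} and Q accepts in {q5, q6}; no reachable pair has both components accepting, so no string drives both machines to acceptance simultaneously and L(P) ∩ L(Q) = ∅.
So no string is accepted by both, and the intersection is empty.

Yes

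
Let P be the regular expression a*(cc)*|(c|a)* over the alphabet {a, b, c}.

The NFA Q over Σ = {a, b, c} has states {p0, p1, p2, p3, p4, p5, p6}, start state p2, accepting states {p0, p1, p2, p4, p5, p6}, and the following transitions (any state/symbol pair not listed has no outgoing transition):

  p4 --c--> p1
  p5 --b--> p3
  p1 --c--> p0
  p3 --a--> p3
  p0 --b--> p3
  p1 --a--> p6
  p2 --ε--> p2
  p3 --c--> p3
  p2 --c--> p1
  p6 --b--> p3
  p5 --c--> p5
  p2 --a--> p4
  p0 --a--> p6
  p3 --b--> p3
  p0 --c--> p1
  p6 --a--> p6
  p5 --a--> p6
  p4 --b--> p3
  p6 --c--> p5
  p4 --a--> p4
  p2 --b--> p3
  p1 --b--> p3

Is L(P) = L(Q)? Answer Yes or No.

Yes

Converting the expression P to a DFA (subset construction, then merging equivalent states) gives the minimal DFA with states {r0, r1}, start state r0, accepting states {r0} and transitions r0: a→r0, b→r1, c→r0; r1: a→r1, b→r1, c→r1.
Exploring the product automaton P × Q from the start pair (r0, p2), following both machines on each input symbol, reaches 7 state pairs: (r0, p2), (r0, p4), (r1, p3), (r0, p1), (r0, p6), (r0, p0), (r0, p5).
P accepts in {r0} and Q accepts in {p0, p1, p2, p4, p5, p6}. In every reachable pair the two components are either both accepting — (r0, p2), (r0, p4), (r0, p1), (r0, p6), (r0, p0), (r0, p5) — or both non-accepting, so no string is accepted by exactly one of the machines: L(P) \ L(Q) and L(Q) \ L(P) are both empty.
Hence every string is accepted by P iff it is accepted by Q, and the two languages coincide.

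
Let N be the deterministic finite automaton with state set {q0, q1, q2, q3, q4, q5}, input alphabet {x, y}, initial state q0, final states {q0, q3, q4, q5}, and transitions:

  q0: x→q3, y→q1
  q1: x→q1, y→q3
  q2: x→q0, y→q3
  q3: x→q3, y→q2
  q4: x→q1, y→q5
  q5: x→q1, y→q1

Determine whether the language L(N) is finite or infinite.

infinite

State q1 is reachable from the start and can reach an accepting state, and it lies on the cycle q1 → q1.
Traversing that cycle any number of times yields accepted strings of unbounded length, so the language is infinite.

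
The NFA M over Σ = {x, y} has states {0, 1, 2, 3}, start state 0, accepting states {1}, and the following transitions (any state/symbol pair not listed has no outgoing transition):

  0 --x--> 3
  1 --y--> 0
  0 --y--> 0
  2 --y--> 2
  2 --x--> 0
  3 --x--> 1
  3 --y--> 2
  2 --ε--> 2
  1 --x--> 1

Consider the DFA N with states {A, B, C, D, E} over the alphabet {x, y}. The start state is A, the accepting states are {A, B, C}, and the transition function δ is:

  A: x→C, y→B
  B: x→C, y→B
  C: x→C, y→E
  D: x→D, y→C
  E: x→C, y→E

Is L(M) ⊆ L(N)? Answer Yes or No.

Yes

Exploring the product automaton M × N from the start pair (0, A), following both machines on each input symbol, reaches 7 state pairs: (0, A), (3, C), (0, B), (1, C), (2, E), (0, E), (0, C).
M accepts in {1} and N accepts in {A, B, C}. The reachable pairs whose M-component is accepting are (1, C); in each of them the N-component is accepting too, so the product for L(M) \ L(N) (M-component accepting, N-component rejecting) has no reachable accepting pair and the difference is empty.
Hence every string in L(M) is also in L(N).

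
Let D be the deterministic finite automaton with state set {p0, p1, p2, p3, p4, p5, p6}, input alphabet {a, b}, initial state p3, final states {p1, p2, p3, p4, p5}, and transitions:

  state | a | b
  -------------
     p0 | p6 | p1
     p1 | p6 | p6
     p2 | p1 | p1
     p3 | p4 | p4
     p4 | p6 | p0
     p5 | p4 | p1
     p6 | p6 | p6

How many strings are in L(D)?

5

The useful subgraph on states {p0, p1, p3, p4} is acyclic, so L(D) is finite; the longest accepting path visits 4 useful states, giving maximum string length 3.
Counting accepting paths from p3 by length: 1 of length 0, 2 of length 1, 2 of length 3. Total 5.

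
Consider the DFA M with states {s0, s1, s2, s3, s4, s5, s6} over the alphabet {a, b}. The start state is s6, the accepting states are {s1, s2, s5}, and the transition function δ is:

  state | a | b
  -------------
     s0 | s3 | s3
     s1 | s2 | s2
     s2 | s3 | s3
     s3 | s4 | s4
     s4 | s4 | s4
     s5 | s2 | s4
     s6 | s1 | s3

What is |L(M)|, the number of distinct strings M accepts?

3

The useful subgraph on states {s1, s2, s6} is acyclic, so L(M) is finite; the longest accepting path visits 3 useful states, giving maximum string length 2.
Counting accepting paths from s6 by length: 1 of length 1, 2 of length 2. Total 3.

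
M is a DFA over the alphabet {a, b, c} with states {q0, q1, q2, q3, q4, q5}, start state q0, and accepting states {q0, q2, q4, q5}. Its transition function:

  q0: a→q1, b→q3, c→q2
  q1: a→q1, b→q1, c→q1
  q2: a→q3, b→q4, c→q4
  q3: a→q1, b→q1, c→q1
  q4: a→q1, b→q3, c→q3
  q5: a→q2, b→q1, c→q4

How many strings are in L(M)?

The useful subgraph on states {q0, q2, q4} is acyclic, so L(M) is finite; the longest accepting path visits 3 useful states, giving maximum string length 2.
Counting accepting paths from q0 by length: 1 of length 0, 1 of length 1, 2 of length 2. Total 4.

4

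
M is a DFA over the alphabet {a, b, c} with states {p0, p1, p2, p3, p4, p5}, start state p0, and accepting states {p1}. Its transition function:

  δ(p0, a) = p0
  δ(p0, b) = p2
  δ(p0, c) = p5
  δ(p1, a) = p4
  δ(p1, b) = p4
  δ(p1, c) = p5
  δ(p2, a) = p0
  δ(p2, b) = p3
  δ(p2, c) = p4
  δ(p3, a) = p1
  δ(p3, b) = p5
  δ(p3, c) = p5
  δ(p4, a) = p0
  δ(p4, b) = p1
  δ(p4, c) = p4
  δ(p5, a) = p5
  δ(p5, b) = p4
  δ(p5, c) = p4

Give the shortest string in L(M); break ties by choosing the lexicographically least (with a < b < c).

A breadth-first search from p0 reaches an accepting state first via the path p0 → p2 → p3 → p1 on input bba.
No string of length < 3 is accepted (BFS exhausts all shorter strings without reaching an accepting state), and bba is the lexicographically least accepting string of length 3.

bba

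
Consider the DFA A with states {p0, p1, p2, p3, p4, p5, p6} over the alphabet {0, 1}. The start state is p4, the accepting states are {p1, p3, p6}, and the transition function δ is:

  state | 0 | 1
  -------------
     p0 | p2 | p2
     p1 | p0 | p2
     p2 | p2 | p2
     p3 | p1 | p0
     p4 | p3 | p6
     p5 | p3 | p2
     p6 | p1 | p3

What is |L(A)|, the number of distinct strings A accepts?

6

The useful subgraph on states {p1, p3, p4, p6} is acyclic, so L(A) is finite; the longest accepting path visits 4 useful states, giving maximum string length 3.
Counting accepting paths from p4 by length: 2 of length 1, 3 of length 2, 1 of length 3. Total 6.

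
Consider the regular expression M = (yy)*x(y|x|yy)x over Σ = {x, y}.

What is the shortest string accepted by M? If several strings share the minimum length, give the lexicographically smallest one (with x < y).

xxx

By inspection of the expression, no string of length less than 3 matches, and xxx is the lexicographically first match of length 3.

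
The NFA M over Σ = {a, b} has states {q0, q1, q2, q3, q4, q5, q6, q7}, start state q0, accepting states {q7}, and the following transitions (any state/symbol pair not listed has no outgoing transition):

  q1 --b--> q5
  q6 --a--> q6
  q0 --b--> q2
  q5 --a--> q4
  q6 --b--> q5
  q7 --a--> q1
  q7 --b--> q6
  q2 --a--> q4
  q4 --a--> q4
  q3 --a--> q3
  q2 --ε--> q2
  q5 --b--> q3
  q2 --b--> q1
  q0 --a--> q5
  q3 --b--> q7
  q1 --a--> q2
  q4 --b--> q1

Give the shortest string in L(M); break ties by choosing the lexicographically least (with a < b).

abb

A breadth-first search from q0 reaches an accepting state first via the path q0 → q5 → q3 → q7 on input abb.
No string of length < 3 is accepted (BFS exhausts all shorter strings without reaching an accepting state), and abb is the lexicographically least accepting string of length 3.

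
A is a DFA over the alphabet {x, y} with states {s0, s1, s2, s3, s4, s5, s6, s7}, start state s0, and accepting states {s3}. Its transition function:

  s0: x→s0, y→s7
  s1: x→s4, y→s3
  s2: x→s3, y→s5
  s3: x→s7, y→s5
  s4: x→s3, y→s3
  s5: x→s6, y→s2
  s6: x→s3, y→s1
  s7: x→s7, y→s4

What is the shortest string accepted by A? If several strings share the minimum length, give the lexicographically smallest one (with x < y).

A breadth-first search from s0 reaches an accepting state first via the path s0 → s7 → s4 → s3 on input yyx.
No string of length < 3 is accepted (BFS exhausts all shorter strings without reaching an accepting state), and yyx is the lexicographically least accepting string of length 3.

yyx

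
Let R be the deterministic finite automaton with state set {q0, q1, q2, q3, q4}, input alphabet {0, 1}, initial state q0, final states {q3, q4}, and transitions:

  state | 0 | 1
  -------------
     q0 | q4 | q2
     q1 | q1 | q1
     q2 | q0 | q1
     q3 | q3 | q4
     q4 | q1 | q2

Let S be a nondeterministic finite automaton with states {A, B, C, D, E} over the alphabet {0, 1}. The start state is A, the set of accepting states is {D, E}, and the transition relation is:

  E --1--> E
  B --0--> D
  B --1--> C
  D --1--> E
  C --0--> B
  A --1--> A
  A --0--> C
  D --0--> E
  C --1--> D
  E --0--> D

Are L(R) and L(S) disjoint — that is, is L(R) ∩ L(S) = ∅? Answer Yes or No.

The string 0100 is accepted by both R and S.
Hence L(R) ∩ L(S) ≠ ∅.

No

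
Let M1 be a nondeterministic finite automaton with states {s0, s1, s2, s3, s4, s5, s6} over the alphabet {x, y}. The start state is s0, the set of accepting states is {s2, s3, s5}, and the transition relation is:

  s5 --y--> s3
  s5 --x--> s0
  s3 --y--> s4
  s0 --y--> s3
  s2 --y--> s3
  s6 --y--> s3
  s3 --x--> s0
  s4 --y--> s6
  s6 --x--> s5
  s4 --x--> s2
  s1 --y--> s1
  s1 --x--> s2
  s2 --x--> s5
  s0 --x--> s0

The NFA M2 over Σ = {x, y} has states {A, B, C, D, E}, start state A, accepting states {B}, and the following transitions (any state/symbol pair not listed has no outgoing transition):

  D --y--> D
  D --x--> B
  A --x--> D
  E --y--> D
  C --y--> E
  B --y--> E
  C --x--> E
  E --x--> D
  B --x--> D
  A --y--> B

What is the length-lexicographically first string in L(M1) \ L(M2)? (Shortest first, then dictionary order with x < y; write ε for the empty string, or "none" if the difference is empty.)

The string xy is accepted by M1 but not by M2.
No shorter string lies in the difference, and xy is the lexicographically first length-2 string in L(M1) \ L(M2).

xy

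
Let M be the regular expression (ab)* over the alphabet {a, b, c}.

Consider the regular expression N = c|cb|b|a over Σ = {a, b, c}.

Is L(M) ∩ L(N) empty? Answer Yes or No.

Yes

Converting the expression M to a DFA (subset construction, then merging equivalent states) gives the minimal DFA with states {m0, m1, m2}, start state m0, accepting states {m0} and transitions m0: a→m1, b→m2, c→m2; m1: a→m2, b→m0, c→m2; m2: a→m2, b→m2, c→m2.
Converting the expression N to a DFA (subset construction, then merging equivalent states) gives the minimal DFA with states {n0, n1, n2, n3}, start state n0, accepting states {n1, n2} and transitions n0: a→n1, b→n1, c→n2; n1: a→n3, b→n3, c→n3; n2: a→n3, b→n1, c→n3; n3: a→n3, b→n3, c→n3.
Exploring the product automaton M × N from the start pair (m0, n0), following both machines on each input symbol, reaches 7 state pairs: (m0, n0), (m1, n1), (m2, n1), (m2, n2), (m2, n3), (m0, n3), (m1, n3).
M accepts in {m0} and N accepts in {n1, n2}; no reachable pair has both components accepting, so no string drives both machines to acceptance simultaneously and L(M) ∩ L(N) = ∅.
So no string is accepted by both, and the intersection is empty.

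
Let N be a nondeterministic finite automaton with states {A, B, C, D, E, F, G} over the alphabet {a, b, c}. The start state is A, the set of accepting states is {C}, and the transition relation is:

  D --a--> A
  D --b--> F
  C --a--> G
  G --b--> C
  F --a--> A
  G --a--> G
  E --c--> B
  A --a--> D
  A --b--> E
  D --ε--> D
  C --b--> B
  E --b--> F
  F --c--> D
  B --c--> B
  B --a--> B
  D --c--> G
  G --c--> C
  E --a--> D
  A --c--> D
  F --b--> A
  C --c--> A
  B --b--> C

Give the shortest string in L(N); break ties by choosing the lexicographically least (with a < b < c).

A breadth-first search from A reaches an accepting state first via the path A → D → G → C on input acb.
No string of length < 3 is accepted (BFS exhausts all shorter strings without reaching an accepting state), and acb is the lexicographically least accepting string of length 3.

acb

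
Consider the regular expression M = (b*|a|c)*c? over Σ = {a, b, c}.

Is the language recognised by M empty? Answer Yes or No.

No

The empty string ε matches the expression, so it belongs to L(M).
Since L(M) contains at least one string, it is not empty.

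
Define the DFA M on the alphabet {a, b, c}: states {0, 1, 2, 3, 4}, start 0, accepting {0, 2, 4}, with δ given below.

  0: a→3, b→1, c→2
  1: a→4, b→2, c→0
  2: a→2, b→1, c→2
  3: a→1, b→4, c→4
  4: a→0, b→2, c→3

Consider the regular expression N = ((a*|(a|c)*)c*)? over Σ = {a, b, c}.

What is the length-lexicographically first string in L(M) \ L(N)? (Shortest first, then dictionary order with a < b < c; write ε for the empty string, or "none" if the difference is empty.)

The string ab is accepted by M but not by N.
No shorter string lies in the difference, and ab is the lexicographically first length-2 string in L(M) \ L(N).

ab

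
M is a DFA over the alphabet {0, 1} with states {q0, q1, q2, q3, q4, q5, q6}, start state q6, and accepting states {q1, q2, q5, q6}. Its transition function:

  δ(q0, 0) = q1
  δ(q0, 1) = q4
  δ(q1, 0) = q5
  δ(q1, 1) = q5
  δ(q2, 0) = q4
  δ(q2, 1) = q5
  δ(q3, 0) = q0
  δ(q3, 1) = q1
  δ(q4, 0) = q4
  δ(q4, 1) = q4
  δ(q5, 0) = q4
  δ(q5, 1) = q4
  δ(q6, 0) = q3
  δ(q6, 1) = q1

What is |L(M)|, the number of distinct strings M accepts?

10

The useful subgraph on states {q0, q1, q3, q5, q6} is acyclic, so L(M) is finite; the longest accepting path visits 5 useful states, giving maximum string length 4.
Counting accepting paths from q6 by length: 1 of length 0, 1 of length 1, 3 of length 2, 3 of length 3, 2 of length 4. Total 10.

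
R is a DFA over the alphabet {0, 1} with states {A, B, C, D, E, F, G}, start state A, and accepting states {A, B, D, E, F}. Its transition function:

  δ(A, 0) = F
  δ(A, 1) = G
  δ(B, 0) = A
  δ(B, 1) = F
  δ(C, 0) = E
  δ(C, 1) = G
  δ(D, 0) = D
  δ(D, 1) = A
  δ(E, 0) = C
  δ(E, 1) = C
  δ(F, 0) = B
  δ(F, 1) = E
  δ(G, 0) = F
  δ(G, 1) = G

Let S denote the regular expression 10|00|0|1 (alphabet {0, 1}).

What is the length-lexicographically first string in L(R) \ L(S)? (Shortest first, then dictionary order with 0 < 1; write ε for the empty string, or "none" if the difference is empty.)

The empty string ε is accepted by R but not by S.
Since ε is the unique shortest string, it is the required witness.

ε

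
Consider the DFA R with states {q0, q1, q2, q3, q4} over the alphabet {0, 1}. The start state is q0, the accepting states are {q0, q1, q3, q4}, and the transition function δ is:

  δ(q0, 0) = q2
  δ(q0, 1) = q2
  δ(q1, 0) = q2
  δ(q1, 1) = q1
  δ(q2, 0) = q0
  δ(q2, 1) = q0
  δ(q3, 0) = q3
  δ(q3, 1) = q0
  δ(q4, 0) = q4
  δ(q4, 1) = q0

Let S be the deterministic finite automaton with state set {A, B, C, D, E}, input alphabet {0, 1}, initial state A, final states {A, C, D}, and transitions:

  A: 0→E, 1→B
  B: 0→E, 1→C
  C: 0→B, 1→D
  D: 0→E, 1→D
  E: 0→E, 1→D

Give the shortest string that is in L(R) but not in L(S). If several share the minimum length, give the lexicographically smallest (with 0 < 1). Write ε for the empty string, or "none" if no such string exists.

00

The string 00 is accepted by R but not by S.
No shorter string lies in the difference, and 00 is the lexicographically first length-2 string in L(R) \ L(S).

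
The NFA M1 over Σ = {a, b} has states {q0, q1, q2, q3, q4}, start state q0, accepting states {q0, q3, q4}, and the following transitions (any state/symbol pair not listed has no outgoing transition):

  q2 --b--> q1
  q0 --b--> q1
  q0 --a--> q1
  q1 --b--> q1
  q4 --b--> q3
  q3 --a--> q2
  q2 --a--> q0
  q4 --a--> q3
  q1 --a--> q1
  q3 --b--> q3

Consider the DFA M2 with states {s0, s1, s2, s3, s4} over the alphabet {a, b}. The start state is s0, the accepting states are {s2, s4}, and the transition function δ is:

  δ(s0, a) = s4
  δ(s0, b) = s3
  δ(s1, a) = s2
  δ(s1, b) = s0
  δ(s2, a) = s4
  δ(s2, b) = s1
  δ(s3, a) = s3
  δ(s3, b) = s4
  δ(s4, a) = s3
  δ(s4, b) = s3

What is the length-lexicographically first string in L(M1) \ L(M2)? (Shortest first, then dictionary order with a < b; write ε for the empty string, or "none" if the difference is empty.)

ε

The empty string ε is accepted by M1 but not by M2.
Since ε is the unique shortest string, it is the required witness.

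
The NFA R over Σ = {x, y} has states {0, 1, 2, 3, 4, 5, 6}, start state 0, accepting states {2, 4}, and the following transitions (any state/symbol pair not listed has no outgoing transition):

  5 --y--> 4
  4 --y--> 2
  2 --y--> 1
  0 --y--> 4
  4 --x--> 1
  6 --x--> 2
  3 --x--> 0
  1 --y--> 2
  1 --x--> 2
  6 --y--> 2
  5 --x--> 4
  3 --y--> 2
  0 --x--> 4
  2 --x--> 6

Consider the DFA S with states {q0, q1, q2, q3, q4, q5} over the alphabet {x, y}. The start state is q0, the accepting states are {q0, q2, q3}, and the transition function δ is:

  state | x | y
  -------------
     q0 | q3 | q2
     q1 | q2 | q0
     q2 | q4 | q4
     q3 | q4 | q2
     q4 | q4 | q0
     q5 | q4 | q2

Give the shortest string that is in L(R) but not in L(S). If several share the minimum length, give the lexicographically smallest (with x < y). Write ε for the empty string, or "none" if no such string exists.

The string yy is accepted by R but not by S.
No shorter string lies in the difference, and yy is the lexicographically first length-2 string in L(R) \ L(S).

yy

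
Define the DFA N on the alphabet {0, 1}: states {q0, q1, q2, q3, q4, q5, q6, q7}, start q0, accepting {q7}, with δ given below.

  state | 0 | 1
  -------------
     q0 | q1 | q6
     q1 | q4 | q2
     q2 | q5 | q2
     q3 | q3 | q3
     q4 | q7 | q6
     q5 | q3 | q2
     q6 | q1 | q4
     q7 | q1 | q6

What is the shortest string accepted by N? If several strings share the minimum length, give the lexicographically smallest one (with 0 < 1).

A breadth-first search from q0 reaches an accepting state first via the path q0 → q1 → q4 → q7 on input 000.
No string of length < 3 is accepted (BFS exhausts all shorter strings without reaching an accepting state), and 000 is the lexicographically least accepting string of length 3.

000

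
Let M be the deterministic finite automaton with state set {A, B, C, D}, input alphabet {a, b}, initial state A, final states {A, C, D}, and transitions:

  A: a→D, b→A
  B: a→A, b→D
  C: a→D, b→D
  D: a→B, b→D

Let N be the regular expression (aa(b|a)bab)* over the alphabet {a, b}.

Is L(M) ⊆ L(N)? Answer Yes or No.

The string a is in L(M) but not in L(N).
So L(M) ⊄ L(N).

No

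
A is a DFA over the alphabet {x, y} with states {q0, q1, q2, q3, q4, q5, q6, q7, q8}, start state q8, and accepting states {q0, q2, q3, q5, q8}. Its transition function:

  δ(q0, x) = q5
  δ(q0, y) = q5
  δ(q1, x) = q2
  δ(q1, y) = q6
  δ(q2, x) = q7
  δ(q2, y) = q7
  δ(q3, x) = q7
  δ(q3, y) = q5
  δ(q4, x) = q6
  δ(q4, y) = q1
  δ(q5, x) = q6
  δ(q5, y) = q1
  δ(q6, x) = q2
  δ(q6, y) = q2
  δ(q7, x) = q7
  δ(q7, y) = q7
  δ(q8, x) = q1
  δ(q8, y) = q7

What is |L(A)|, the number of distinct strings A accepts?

4

The useful subgraph on states {q1, q2, q6, q8} is acyclic, so L(A) is finite; the longest accepting path visits 4 useful states, giving maximum string length 3.
Counting accepting paths from q8 by length: 1 of length 0, 1 of length 2, 2 of length 3. Total 4.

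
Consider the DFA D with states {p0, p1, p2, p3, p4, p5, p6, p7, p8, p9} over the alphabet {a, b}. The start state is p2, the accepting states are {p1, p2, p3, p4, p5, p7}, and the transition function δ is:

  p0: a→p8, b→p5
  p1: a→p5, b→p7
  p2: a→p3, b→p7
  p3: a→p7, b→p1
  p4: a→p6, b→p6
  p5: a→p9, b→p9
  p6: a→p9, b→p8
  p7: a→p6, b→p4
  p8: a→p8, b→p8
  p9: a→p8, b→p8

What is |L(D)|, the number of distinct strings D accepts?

10

The useful subgraph on states {p1, p2, p3, p4, p5, p7} is acyclic, so L(D) is finite; the longest accepting path visits 5 useful states, giving maximum string length 4.
Counting accepting paths from p2 by length: 1 of length 0, 2 of length 1, 3 of length 2, 3 of length 3, 1 of length 4. Total 10.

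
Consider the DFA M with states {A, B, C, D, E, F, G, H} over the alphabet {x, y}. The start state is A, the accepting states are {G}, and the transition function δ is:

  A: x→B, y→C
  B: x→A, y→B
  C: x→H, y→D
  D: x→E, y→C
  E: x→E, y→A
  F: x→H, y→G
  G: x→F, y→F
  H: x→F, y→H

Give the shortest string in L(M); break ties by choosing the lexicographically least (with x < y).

yxxy

A breadth-first search from A reaches an accepting state first via the path A → C → H → F → G on input yxxy.
No string of length < 4 is accepted (BFS exhausts all shorter strings without reaching an accepting state), and yxxy is the lexicographically least accepting string of length 4.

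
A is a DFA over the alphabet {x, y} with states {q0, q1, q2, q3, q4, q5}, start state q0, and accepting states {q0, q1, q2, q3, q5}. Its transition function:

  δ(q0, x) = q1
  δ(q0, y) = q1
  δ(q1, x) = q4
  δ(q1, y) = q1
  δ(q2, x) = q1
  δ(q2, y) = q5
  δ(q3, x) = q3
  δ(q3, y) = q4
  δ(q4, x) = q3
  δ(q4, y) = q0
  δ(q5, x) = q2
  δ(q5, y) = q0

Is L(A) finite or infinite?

infinite

State q1 is reachable from the start and can reach an accepting state, and it lies on the cycle q1 → q1.
Traversing that cycle any number of times yields accepted strings of unbounded length, so the language is infinite.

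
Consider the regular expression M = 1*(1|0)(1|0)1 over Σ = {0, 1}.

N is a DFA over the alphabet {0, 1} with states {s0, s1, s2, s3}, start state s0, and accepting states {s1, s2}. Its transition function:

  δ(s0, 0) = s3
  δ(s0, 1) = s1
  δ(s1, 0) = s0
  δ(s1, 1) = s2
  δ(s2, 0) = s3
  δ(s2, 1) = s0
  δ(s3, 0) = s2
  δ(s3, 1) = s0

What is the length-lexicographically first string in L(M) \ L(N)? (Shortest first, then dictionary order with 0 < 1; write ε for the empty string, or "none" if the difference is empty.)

The string 001 is accepted by M but not by N.
No shorter string lies in the difference, and 001 is the lexicographically first length-3 string in L(M) \ L(N).

001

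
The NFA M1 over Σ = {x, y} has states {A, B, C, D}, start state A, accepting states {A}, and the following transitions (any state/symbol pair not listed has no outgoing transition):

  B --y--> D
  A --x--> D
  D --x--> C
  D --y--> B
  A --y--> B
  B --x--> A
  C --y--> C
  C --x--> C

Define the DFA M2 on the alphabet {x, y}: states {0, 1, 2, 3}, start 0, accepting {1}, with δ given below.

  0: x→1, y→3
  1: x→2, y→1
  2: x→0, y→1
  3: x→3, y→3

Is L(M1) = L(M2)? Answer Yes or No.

No

The empty string ε is accepted by M1 but rejected by M2.
So L(M1) ≠ L(M2).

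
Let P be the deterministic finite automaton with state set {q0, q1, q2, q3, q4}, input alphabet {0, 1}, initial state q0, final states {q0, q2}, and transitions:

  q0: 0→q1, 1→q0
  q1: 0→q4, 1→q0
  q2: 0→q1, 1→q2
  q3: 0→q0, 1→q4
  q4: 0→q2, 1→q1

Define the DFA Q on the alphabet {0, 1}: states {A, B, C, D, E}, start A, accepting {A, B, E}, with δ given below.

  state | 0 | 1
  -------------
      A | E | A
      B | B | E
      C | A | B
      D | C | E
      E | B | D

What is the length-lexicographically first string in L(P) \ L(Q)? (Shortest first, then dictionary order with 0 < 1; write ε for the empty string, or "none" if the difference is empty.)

01

The string 01 is accepted by P but not by Q.
No shorter string lies in the difference, and 01 is the lexicographically first length-2 string in L(P) \ L(Q).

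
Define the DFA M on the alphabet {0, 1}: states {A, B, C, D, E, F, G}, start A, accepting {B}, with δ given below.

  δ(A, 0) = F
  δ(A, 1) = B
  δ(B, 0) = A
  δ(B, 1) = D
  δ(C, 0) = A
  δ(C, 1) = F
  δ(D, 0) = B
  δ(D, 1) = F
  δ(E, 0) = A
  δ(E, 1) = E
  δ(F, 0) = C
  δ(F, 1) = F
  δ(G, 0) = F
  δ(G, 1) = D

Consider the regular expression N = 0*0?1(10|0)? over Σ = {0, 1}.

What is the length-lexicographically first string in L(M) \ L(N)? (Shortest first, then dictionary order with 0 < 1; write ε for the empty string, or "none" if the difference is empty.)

101

The string 101 is accepted by M but not by N.
No shorter string lies in the difference, and 101 is the lexicographically first length-3 string in L(M) \ L(N).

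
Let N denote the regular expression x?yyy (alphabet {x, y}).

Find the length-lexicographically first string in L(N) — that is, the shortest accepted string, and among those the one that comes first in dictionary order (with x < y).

By inspection of the expression, no string of length less than 3 matches, and yyy is the lexicographically first match of length 3.

yyy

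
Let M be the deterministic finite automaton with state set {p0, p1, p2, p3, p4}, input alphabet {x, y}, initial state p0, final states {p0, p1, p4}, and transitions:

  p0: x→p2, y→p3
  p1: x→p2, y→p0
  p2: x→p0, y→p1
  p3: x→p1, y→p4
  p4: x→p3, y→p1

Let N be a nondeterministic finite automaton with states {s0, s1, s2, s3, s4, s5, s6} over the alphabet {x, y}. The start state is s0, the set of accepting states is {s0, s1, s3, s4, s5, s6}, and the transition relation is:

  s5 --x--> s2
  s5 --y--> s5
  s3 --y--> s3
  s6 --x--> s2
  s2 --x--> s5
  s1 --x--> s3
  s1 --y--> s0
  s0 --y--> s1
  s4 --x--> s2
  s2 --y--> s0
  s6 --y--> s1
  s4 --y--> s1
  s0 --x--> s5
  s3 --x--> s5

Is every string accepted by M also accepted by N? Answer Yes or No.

No

The string xx is in L(M) but not in L(N).
So L(M) ⊄ L(N).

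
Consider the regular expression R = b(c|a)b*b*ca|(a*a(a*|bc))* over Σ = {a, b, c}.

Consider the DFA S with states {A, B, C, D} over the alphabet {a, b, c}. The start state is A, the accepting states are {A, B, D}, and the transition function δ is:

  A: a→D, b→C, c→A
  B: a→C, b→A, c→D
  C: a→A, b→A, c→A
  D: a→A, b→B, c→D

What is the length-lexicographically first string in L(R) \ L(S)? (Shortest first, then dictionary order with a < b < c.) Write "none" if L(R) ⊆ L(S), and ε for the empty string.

Converting the expression R to a DFA (subset construction, then merging equivalent states) gives the minimal DFA with states {r0, r1, r2, r3, r4, r5, r6, r7, r8}, start state r0, accepting states {r0, r1, r6, r8} and transitions r0: a→r1, b→r2, c→r3; r1: a→r1, b→r4, c→r3; r2: a→r5, b→r3, c→r5; r3: a→r3, b→r3, c→r3; r4: a→r3, b→r3, c→r6; r5: a→r3, b→r5, c→r7; r6: a→r1, b→r3, c→r3; r7: a→r8, b→r3, c→r3; r8: a→r3, b→r3, c→r3.
Exploring the product automaton R × S from the start pair (r0, A), following both machines on each input symbol, reaches 16 state pairs: (r0, A), (r1, D), (r2, C), (r3, A), (r1, A), (r4, B), (r3, D), (r5, A), (r3, C), (r4, C), (r6, D), (r3, B), (r5, C), (r7, A), (r6, A), (r8, D).
R accepts in {r0, r1, r6, r8} and S accepts in {A, B, D}. The reachable pairs whose R-component is accepting are (r0, A), (r1, D), (r1, A), (r6, D), (r6, A), (r8, D); in each of them the S-component is accepting too, so the product for L(R) \ L(S) (R-component accepting, S-component rejecting) has no reachable accepting pair and the difference is empty.
So every string accepted by R is also accepted by S: L(R) \ L(S) = ∅ and there is no such string.

none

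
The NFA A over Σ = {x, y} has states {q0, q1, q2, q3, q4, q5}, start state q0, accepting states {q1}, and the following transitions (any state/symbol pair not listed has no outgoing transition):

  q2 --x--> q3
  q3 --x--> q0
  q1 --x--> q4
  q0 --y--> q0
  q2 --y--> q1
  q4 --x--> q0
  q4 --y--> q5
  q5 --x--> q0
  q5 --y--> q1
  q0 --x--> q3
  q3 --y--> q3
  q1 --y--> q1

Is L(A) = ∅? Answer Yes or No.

The states reachable from the start state are {q0, q3}.
None of the accepting states {q1} is reachable, so no string is accepted and L(A) = ∅.

Yes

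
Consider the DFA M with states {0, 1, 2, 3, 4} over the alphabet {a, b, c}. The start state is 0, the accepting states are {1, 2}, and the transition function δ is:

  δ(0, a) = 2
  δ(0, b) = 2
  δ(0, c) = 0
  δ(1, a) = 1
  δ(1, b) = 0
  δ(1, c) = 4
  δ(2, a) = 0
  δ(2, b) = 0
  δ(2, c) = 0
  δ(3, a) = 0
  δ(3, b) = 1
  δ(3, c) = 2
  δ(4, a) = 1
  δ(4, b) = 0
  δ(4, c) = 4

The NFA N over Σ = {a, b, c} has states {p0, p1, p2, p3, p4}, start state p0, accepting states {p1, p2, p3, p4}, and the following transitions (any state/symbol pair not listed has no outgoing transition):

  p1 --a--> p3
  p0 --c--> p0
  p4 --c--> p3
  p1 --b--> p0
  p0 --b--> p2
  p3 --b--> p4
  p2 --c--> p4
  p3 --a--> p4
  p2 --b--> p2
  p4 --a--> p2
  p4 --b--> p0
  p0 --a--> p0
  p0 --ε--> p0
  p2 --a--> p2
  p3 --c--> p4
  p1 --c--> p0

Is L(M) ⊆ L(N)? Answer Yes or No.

The string a is in L(M) but not in L(N).
So L(M) ⊄ L(N).

No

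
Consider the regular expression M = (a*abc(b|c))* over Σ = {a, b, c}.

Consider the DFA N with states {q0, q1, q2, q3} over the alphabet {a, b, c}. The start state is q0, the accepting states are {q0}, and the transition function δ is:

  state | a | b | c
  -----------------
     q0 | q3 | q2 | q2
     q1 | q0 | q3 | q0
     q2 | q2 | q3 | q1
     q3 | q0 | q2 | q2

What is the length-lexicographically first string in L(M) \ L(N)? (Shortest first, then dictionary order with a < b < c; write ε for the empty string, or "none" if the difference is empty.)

The string abcb is accepted by M but not by N.
No shorter string lies in the difference, and abcb is the lexicographically first length-4 string in L(M) \ L(N).

abcb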